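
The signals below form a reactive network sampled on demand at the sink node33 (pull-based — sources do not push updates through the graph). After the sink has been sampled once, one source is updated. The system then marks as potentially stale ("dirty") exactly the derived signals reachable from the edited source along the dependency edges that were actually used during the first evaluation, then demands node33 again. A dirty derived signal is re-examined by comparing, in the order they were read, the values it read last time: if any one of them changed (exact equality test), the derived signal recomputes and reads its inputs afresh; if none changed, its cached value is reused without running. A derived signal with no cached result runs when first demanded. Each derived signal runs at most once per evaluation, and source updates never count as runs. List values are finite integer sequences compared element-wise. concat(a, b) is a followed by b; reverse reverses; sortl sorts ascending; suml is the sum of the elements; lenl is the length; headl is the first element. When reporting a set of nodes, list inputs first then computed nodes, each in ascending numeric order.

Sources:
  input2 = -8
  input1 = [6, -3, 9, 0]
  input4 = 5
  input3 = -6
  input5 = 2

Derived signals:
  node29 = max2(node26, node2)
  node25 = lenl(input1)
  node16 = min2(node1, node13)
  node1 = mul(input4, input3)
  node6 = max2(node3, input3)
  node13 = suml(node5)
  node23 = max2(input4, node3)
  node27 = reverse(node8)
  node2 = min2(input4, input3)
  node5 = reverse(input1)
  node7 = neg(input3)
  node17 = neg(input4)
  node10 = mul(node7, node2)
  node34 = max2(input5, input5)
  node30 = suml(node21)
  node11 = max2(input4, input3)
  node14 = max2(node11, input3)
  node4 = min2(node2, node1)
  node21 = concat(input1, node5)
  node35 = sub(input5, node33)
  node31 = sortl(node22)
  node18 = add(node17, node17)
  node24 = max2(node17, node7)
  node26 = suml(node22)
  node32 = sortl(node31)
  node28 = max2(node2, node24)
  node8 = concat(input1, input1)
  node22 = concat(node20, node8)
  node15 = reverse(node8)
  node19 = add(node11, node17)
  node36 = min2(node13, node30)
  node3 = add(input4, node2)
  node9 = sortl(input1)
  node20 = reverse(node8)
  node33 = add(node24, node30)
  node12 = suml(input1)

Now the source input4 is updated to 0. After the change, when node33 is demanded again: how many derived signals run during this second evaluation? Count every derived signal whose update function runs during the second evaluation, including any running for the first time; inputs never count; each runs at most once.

Run set: node17, node24 (2 run).
The important point: node24 recomputes to an identical value, and the output ends up unchanged.

Initial pass — values computed on the first demand:
  node5 = reverse([6, -3, 9, 0]) = [0, 9, -3, 6]
  node7 = neg(-6) = 6
  node17 = neg(5) = -5
  node21 = concat([6, -3, 9, 0], [0, 9, -3, 6]) = [6, -3, 9, 0, 0, 9, -3, 6]
  node24 = max2(-5, 6) = 6
  node30 = suml([6, -3, 9, 0, 0, 9, -3, 6]) = 24
  node33 = add(6, 24) = 30

Second demand — change propagation:
  node17: re-runs because input4 5->0; new result 0.
  node24: re-runs because node17 -5->0; new result 6 (unchanged).
  node33: re-examined; everything it read last time is the same (node24 unchanged, node30 unchanged) — cache 30 kept, no run.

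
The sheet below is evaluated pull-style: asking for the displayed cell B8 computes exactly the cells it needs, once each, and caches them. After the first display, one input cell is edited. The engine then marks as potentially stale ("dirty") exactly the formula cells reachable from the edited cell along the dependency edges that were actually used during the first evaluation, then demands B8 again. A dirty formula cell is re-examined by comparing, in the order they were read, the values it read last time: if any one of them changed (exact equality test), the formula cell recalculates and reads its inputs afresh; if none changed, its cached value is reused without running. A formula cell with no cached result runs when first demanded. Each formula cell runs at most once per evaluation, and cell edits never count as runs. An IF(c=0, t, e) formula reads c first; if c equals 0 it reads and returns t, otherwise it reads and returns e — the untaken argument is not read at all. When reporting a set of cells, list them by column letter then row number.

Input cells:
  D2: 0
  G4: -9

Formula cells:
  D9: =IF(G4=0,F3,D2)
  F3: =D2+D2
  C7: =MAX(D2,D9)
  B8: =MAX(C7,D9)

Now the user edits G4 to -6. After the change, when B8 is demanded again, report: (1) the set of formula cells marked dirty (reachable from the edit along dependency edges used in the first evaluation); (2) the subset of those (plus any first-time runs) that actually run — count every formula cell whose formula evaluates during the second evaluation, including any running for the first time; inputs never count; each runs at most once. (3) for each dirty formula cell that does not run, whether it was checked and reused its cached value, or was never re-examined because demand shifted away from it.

First demand of the output computes:
  D9 = IF(G4=0: G4=-9 -> else branch D2) = 0
  C7 = MAX(0, 0) = 0
  B8 = MAX(0, 0) = 0

After the edit, cleaning proceeds:
  D9: a read changed (G4 -9->-6) — executes, giving 0 — identical to its old value.
  C7: dirty, but its reads are unchanged (D2 unchanged, D9 unchanged); cached 0 stands.
  B8: dirty, but its reads are unchanged (C7 unchanged, D9 unchanged); cached 0 stands.

Note the absorption at D9: it re-runs yet its value is the same, leaving the output's value untouched.

The edit dirties: B8, C7, D9.
1 formula cells run: D9.
Cache hits after checking: B8, C7.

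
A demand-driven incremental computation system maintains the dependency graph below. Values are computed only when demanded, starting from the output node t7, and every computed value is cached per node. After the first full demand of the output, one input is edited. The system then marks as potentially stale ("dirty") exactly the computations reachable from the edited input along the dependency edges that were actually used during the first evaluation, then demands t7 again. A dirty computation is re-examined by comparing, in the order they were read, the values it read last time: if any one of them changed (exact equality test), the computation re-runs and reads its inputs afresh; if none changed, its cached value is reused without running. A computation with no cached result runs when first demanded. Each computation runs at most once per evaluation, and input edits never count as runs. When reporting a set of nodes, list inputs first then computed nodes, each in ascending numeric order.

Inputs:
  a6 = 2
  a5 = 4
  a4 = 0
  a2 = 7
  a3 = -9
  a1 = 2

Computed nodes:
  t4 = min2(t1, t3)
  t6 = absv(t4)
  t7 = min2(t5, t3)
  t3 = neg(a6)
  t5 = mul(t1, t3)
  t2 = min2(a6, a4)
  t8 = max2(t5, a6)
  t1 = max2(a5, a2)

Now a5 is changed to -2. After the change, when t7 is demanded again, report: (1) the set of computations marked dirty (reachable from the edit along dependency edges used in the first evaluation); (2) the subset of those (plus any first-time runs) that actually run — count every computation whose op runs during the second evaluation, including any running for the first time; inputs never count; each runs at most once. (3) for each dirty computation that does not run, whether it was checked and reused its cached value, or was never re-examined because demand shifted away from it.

First evaluation (everything demanded from the output):
  t1 = max2(4, 7) = 7
  t3 = neg(2) = -2
  t5 = mul(7, -2) = -14
  t7 = min2(-14, -2) = -14

Propagation after the edit:
  t1: runs — a5 4->-2; result 7 (same value as before).
  t5: checked — values it read are unchanged (t1 unchanged, t3 unchanged); reused cached -14 without running.
  t7: checked — values it read are unchanged (t5 unchanged, t3 unchanged); reused cached -14 without running.

Key observation: the change is absorbed at t1 — it re-runs but produces the same value, and the output's value is unchanged.

Marked dirty: t1, t5, t7.
Computations that run: t1 — 1 in total.
Checked but reused from cache: t5, t7.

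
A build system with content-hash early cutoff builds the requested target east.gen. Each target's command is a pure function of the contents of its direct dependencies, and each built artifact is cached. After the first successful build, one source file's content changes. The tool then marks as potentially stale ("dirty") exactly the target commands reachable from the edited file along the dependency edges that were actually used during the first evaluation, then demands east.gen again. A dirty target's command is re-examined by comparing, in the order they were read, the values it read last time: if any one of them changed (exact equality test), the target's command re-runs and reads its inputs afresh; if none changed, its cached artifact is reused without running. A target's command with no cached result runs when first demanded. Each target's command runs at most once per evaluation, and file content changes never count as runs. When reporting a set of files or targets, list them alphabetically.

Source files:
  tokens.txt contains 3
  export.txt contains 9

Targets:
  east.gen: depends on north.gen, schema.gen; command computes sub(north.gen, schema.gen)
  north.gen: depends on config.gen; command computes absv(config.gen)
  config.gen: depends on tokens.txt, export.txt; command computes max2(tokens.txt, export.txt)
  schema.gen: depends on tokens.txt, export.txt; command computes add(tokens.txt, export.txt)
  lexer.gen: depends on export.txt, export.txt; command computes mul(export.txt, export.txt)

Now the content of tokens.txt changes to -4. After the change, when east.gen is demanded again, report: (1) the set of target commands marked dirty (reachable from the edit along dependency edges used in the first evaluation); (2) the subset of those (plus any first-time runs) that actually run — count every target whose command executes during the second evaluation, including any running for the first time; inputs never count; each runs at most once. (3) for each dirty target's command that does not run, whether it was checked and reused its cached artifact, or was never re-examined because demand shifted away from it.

Marked dirty: config.gen, east.gen, north.gen, schema.gen.
Target commands that run: config.gen, east.gen, schema.gen — 3 in total.
Checked but reused from cache: north.gen.
Key observation: the cutoff stops propagation at north.gen — its inputs' values are unchanged, so it reuses its cache.

First evaluation (everything demanded from the output):
  config.gen = max2(3, 9) = 9
  north.gen = absv(9) = 9
  schema.gen = add(3, 9) = 12
  east.gen = sub(9, 12) = -3

Propagation after the edit:
  config.gen: runs — tokens.txt 3->-4; result 9 (same value as before).
  north.gen: checked — values it read are unchanged (config.gen unchanged); reused cached 9 without running.
  schema.gen: runs — tokens.txt 3->-4; result 5.
  east.gen: runs — schema.gen 12->5; result 4.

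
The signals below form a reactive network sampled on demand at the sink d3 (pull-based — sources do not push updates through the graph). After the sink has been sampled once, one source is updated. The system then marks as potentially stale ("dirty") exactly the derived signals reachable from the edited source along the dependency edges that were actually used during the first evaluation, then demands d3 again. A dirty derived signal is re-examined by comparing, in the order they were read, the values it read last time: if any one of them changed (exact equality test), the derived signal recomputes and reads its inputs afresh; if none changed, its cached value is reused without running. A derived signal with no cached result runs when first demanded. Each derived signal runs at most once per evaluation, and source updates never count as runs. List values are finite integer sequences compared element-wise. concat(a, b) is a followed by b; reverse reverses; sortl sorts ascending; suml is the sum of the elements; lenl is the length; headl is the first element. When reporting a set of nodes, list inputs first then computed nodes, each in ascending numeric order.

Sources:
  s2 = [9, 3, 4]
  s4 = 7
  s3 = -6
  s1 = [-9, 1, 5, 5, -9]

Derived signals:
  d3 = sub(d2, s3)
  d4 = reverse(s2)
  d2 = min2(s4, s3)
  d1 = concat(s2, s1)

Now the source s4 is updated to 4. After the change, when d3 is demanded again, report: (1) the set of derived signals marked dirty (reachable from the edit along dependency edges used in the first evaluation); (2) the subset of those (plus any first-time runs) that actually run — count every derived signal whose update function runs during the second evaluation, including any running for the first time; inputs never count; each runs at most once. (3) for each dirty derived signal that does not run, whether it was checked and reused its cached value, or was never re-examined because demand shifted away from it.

Dirty set: d2, d3.
Run set: d2 (1 run).
Re-examined without running (cache reused): d3.
The important point: d2 recomputes to an identical value, and the output ends up unchanged.

Initial pass — values computed on the first demand:
  d2 = min2(7, -6) = -6
  d3 = sub(-6, -6) = 0

Second demand — change propagation:
  d2: re-runs because s4 7->4; new result -6 (unchanged).
  d3: re-examined; everything it read last time is the same (d2 unchanged, s3 unchanged) — cache 0 kept, no run.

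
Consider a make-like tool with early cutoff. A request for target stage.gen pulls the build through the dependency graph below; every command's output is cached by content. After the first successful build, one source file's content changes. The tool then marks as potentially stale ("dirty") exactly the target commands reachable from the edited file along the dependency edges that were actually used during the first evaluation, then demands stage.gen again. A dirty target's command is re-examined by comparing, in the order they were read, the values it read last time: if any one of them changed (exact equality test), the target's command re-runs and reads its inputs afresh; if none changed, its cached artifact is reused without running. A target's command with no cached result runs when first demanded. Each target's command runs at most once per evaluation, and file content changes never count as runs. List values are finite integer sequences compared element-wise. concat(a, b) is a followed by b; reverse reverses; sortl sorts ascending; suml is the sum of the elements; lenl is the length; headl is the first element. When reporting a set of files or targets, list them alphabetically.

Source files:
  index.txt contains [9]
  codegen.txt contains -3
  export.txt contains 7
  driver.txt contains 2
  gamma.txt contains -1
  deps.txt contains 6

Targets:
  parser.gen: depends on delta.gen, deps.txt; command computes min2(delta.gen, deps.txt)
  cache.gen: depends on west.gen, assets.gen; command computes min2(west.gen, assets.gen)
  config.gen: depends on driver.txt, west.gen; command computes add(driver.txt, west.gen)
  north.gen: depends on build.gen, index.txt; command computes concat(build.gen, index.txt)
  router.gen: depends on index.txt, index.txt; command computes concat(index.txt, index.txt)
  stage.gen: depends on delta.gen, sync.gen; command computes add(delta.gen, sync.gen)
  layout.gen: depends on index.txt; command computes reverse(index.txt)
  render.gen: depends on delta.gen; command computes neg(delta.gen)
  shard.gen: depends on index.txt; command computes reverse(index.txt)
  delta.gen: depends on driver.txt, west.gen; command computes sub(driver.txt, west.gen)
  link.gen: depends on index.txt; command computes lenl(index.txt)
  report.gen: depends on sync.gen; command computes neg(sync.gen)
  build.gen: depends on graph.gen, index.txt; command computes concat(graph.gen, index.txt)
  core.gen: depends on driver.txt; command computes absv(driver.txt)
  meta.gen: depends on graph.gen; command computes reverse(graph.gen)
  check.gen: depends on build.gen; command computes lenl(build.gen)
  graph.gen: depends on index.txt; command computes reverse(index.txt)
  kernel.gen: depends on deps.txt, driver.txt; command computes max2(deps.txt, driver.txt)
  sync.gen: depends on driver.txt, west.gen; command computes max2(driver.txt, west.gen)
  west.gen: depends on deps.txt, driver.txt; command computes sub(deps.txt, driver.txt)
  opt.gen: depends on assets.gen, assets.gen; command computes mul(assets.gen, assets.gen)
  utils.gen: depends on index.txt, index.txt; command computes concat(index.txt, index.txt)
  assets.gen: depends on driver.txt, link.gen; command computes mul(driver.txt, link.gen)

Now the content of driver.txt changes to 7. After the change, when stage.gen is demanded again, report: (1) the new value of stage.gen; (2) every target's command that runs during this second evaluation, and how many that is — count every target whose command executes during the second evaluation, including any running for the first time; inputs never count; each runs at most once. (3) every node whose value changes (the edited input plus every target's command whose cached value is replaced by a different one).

First demand of the output computes:
  west.gen = sub(6, 2) = 4
  delta.gen = sub(2, 4) = -2
  sync.gen = max2(2, 4) = 4
  stage.gen = add(-2, 4) = 2

After the edit, cleaning proceeds:
  west.gen: a read changed (driver.txt 2->7) — executes, giving -1.
  delta.gen: a read changed (driver.txt 2->7; west.gen 4->-1) — executes, giving 8.
  sync.gen: a read changed (driver.txt 2->7; west.gen 4->-1) — executes, giving 7.
  stage.gen: a read changed (delta.gen -2->8; sync.gen 4->7) — executes, giving 15.

Demanding stage.gen again yields 15.
4 target commands run: delta.gen, stage.gen, sync.gen, west.gen.
The nodes whose values change: delta.gen, driver.txt, stage.gen, sync.gen, west.gen.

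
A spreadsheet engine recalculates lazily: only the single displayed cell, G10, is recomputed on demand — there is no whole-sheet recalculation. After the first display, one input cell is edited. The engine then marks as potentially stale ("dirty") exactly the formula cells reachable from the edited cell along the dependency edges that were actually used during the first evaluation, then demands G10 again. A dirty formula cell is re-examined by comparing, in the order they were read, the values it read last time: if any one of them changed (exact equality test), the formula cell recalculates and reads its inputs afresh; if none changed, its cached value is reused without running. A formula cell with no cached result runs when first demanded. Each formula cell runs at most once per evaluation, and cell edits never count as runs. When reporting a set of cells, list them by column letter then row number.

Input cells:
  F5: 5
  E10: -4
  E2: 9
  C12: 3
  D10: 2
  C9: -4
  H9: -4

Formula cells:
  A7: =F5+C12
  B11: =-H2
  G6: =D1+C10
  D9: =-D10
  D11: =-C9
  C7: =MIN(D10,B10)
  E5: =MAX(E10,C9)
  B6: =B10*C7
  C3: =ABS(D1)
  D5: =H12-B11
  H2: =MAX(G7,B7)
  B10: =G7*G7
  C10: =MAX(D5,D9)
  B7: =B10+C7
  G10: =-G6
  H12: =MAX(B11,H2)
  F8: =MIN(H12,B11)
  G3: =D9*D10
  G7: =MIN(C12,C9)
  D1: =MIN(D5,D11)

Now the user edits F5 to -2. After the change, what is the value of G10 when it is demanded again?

New value of G10: -40.
Key observation: F5 is never demanded by the output, so the edit triggers no recomputation at all.

First evaluation (everything demanded from the output):
  D9 = -(2) = -2
  D11 = -(-4) = 4
  G7 = MIN(3, -4) = -4
  B10 = -4 * -4 = 16
  C7 = MIN(2, 16) = 2
  B7 = 16 + 2 = 18
  H2 = MAX(-4, 18) = 18
  B11 = -(18) = -18
  H12 = MAX(-18, 18) = 18
  D5 = 18 - -18 = 36
  C10 = MAX(36, -2) = 36
  D1 = MIN(36, 4) = 4
  G6 = 4 + 36 = 40
  G10 = -(40) = -40

Propagation after the edit:
  F5 feeds no computation that the output demands — nothing is marked dirty and nothing runs.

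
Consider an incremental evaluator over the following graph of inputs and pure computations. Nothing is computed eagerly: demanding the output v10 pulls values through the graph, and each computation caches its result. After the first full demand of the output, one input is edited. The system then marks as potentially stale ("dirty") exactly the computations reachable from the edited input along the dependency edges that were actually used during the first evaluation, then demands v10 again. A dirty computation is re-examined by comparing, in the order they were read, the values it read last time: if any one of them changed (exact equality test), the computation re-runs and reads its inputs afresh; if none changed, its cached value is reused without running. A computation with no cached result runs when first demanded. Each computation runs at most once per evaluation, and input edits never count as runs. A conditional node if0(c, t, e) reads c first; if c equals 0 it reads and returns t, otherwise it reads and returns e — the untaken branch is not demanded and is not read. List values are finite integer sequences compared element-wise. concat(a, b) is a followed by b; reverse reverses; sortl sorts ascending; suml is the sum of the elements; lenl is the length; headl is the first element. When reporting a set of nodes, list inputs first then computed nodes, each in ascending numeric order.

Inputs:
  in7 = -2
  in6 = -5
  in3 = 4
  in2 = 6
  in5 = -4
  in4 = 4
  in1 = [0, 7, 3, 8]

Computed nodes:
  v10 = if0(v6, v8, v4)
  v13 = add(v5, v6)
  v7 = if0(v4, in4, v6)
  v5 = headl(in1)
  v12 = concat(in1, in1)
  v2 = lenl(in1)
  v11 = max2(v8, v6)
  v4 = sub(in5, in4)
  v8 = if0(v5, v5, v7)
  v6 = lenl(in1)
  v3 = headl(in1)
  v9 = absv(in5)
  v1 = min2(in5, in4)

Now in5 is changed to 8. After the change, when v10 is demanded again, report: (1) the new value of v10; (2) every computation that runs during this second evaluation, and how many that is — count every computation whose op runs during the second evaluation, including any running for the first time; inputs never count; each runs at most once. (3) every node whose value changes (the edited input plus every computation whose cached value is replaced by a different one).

v10 now evaluates to 4.
Run set: v4, v10 (2 run).
Changed values: in5, v4, v10.

Initial pass — values computed on the first demand:
  v4 = sub(-4, 4) = -8
  v6 = lenl([0, 7, 3, 8]) = 4
  v10 = if0(v6=4 -> else branch v4) = -8

Second demand — change propagation:
  v4: re-runs because in5 -4->8; new result 4.
  v10: re-runs because v4 -8->4; new result 4.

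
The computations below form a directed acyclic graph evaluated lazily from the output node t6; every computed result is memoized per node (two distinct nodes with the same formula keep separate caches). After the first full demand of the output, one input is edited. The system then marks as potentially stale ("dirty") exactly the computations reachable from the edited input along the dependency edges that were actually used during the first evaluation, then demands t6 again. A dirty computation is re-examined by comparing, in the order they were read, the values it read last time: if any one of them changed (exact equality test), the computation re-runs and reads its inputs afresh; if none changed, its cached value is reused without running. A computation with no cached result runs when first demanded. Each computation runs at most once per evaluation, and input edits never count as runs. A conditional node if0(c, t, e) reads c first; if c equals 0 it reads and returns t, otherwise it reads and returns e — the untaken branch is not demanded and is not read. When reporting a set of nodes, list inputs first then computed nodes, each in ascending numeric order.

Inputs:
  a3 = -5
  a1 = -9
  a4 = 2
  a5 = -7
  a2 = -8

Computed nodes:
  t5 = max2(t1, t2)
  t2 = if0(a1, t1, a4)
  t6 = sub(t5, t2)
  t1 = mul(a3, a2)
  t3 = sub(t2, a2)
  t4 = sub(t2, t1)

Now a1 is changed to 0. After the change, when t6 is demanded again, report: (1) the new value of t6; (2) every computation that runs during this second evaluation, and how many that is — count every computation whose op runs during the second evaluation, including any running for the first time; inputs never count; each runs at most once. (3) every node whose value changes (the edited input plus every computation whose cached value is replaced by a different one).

Demanding t6 again yields 0.
3 computations run: t2, t5, t6.
The nodes whose values change: a1, t2, t6.

First demand of the output computes:
  t1 = mul(-5, -8) = 40
  t2 = if0(a1=-9 -> else branch a4) = 2
  t5 = max2(40, 2) = 40
  t6 = sub(40, 2) = 38

After the edit, cleaning proceeds:
  t2: a read changed (a1 -9->0) — executes, giving 40.
  t5: a read changed (t2 2->40) — executes, giving 40 — identical to its old value.
  t6: a read changed (t2 2->40) — executes, giving 0.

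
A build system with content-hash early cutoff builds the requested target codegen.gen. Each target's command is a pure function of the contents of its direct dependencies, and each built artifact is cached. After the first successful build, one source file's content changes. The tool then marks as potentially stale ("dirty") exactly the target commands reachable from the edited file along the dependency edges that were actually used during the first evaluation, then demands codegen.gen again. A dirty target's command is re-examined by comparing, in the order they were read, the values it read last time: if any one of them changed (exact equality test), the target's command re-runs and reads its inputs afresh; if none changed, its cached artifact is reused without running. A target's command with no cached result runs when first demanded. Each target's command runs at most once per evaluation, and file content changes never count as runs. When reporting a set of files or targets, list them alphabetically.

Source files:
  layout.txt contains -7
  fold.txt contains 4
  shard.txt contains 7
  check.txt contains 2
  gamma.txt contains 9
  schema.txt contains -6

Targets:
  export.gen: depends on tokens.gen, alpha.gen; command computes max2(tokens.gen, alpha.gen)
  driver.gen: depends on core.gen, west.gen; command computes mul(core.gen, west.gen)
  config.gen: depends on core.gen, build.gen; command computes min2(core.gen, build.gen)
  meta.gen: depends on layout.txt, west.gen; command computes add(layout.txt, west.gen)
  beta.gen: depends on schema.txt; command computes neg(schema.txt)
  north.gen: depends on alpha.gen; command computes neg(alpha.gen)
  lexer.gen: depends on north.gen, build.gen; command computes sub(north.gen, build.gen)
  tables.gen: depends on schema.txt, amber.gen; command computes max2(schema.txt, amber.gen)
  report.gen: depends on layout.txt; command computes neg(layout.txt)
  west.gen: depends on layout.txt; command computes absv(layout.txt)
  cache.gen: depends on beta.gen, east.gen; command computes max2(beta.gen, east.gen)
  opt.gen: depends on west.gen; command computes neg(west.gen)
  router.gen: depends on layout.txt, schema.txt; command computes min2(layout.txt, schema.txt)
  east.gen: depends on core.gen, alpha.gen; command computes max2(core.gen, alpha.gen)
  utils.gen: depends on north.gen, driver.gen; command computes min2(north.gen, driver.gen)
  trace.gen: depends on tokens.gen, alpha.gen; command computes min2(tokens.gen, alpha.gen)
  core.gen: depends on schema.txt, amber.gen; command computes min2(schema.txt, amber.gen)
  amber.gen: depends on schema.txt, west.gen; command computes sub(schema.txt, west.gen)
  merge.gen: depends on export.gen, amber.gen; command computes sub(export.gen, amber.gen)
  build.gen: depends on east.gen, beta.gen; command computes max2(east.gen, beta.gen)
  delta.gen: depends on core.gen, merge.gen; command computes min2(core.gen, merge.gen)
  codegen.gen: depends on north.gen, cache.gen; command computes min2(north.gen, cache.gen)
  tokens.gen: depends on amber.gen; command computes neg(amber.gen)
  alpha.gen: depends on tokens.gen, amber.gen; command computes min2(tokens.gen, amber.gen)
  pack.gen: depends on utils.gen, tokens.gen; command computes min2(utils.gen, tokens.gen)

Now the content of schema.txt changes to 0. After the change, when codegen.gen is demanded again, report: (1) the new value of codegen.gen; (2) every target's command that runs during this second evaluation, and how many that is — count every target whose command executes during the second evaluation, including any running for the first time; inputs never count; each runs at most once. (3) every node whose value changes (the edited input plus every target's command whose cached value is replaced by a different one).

First evaluation (everything demanded from the output):
  beta.gen = neg(-6) = 6
  west.gen = absv(-7) = 7
  amber.gen = sub(-6, 7) = -13
  core.gen = min2(-6, -13) = -13
  tokens.gen = neg(-13) = 13
  alpha.gen = min2(13, -13) = -13
  east.gen = max2(-13, -13) = -13
  cache.gen = max2(6, -13) = 6
  north.gen = neg(-13) = 13
  codegen.gen = min2(13, 6) = 6

Propagation after the edit:
  amber.gen: runs — schema.txt -6->0; result -7.
  beta.gen: runs — schema.txt -6->0; result 0.
  core.gen: runs — schema.txt -6->0; amber.gen -13->-7; result -7.
  tokens.gen: runs — amber.gen -13->-7; result 7.
  alpha.gen: runs — tokens.gen 13->7; amber.gen -13->-7; result -7.
  east.gen: runs — core.gen -13->-7; alpha.gen -13->-7; result -7.
  cache.gen: runs — beta.gen 6->0; east.gen -13->-7; result 0.
  north.gen: runs — alpha.gen -13->-7; result 7.
  codegen.gen: runs — north.gen 13->7; cache.gen 6->0; result 0.

New value of codegen.gen: 0.
Target commands that run: alpha.gen, amber.gen, beta.gen, cache.gen, codegen.gen, core.gen, east.gen, north.gen, tokens.gen — 9 in total.
Values that change: alpha.gen, amber.gen, beta.gen, cache.gen, codegen.gen, core.gen, east.gen, north.gen, schema.txt, tokens.gen.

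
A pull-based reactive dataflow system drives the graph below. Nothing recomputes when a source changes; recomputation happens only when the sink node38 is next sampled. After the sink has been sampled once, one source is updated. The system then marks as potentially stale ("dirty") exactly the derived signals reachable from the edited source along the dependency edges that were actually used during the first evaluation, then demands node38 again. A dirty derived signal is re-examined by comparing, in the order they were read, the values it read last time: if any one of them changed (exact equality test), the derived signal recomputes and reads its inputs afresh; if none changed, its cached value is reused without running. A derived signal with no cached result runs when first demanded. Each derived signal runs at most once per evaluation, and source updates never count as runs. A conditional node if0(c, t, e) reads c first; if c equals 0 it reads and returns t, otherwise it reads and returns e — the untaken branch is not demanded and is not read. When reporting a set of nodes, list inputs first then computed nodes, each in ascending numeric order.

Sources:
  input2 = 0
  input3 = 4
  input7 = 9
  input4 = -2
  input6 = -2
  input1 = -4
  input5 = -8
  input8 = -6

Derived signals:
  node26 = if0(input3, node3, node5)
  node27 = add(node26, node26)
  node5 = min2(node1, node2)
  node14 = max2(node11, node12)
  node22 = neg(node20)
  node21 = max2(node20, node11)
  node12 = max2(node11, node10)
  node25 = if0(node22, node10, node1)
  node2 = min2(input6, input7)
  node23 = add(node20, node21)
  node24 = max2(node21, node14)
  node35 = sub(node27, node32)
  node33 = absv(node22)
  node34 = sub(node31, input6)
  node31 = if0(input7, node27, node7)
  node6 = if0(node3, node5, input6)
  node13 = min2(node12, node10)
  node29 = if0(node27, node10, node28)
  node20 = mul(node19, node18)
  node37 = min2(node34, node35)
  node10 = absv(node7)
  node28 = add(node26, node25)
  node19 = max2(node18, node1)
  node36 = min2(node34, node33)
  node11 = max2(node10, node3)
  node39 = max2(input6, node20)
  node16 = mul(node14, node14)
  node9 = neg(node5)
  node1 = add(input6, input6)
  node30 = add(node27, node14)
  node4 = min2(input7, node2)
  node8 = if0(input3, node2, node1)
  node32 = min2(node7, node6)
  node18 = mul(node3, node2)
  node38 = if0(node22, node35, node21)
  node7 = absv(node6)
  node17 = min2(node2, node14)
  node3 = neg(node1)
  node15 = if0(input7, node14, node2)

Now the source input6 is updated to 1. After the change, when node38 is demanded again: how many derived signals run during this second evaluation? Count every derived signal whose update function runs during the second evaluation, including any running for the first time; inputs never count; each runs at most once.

First evaluation (everything demanded from the output):
  node1 = add(-2, -2) = -4
  node2 = min2(-2, 9) = -2
  node3 = neg(-4) = 4
  node6 = if0(node3=4 -> else branch input6) = -2
  node7 = absv(-2) = 2
  node10 = absv(2) = 2
  node11 = max2(2, 4) = 4
  node18 = mul(4, -2) = -8
  node19 = max2(-8, -4) = -4
  node20 = mul(-4, -8) = 32
  node21 = max2(32, 4) = 32
  node22 = neg(32) = -32
  node38 = if0(node22=-32 -> else branch node21) = 32

Propagation after the edit:
  node1: runs — input6 -2->1; input6 -2->1; result 2.
  node2: runs — input6 -2->1; result 1.
  node3: runs — node1 -4->2; result -2.
  node6: runs — node3 4->-2; input6 -2->1; result 1.
  node7: runs — node6 -2->1; result 1.
  node10: runs — node7 2->1; result 1.
  node11: runs — node10 2->1; node3 4->-2; result 1.
  node18: runs — node3 4->-2; node2 -2->1; result -2.
  node19: runs — node18 -8->-2; node1 -4->2; result 2.
  node20: runs — node19 -4->2; node18 -8->-2; result -4.
  node21: runs — node20 32->-4; node11 4->1; result 1.
  node22: runs — node20 32->-4; result 4.
  node38: runs — node22 -32->4; node21 32->1; result 1.

Derived signals that run: node1, node2, node3, node6, node7, node10, node11, node18, node19, node20, node21, node22, node38 — 13 in total.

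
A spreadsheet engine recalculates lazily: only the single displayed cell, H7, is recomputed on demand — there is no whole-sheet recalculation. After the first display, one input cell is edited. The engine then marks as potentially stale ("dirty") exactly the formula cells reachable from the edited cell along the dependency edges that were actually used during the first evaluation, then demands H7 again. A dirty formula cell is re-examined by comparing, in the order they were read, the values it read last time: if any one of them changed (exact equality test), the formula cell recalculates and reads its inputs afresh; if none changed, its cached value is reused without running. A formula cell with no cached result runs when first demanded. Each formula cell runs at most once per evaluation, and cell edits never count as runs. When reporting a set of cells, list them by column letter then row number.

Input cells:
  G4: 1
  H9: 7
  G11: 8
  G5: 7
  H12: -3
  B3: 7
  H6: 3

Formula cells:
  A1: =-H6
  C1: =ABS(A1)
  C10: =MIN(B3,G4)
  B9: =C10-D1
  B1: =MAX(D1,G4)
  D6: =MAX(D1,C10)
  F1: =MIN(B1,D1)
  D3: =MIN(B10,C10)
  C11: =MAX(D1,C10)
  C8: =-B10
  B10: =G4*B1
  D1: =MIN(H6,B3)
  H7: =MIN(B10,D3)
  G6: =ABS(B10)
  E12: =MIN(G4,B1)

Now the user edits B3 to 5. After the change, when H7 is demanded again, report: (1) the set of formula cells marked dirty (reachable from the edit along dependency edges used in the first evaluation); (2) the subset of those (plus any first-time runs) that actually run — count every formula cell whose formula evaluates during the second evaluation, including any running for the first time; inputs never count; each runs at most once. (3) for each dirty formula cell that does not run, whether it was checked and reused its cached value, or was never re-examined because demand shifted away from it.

First evaluation (everything demanded from the output):
  C10 = MIN(7, 1) = 1
  D1 = MIN(3, 7) = 3
  B1 = MAX(3, 1) = 3
  B10 = 1 * 3 = 3
  D3 = MIN(3, 1) = 1
  H7 = MIN(3, 1) = 1

Propagation after the edit:
  C10: runs — B3 7->5; result 1 (same value as before).
  D1: runs — B3 7->5; result 3 (same value as before).
  B1: checked — values it read are unchanged (D1 unchanged, G4 unchanged); reused cached 3 without running.
  B10: checked — values it read are unchanged (G4 unchanged, B1 unchanged); reused cached 3 without running.
  D3: checked — values it read are unchanged (B10 unchanged, C10 unchanged); reused cached 1 without running.
  H7: checked — values it read are unchanged (B10 unchanged, D3 unchanged); reused cached 1 without running.

Key observation: the cutoff stops propagation at B1 — its inputs' values are unchanged, so it reuses its cache.

Marked dirty: B1, B10, C10, D1, D3, H7.
Formula cells that run: C10, D1 — 2 in total.
Checked but reused from cache: B1, B10, D3, H7.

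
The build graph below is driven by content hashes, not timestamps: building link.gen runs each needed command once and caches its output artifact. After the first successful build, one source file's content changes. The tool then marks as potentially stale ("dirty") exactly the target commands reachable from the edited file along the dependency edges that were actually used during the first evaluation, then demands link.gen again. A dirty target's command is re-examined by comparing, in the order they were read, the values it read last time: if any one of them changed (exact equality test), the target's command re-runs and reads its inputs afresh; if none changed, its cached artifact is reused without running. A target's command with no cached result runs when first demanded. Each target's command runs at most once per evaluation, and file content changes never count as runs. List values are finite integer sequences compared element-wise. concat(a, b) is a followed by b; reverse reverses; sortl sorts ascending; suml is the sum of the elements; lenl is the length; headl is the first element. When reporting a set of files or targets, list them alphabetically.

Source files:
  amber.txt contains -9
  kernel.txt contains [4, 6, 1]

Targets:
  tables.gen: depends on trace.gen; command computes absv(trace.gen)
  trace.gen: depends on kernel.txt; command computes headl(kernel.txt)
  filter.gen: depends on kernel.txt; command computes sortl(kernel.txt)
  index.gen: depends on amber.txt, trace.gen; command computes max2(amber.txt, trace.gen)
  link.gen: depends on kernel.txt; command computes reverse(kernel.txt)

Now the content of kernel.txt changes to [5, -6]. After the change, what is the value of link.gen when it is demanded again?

link.gen now evaluates to [-6, 5].

Initial pass — values computed on the first demand:
  link.gen = reverse([4, 6, 1]) = [1, 6, 4]

Second demand — change propagation:
  link.gen: re-runs because kernel.txt [4, 6, 1]->[5, -6]; new result [-6, 5].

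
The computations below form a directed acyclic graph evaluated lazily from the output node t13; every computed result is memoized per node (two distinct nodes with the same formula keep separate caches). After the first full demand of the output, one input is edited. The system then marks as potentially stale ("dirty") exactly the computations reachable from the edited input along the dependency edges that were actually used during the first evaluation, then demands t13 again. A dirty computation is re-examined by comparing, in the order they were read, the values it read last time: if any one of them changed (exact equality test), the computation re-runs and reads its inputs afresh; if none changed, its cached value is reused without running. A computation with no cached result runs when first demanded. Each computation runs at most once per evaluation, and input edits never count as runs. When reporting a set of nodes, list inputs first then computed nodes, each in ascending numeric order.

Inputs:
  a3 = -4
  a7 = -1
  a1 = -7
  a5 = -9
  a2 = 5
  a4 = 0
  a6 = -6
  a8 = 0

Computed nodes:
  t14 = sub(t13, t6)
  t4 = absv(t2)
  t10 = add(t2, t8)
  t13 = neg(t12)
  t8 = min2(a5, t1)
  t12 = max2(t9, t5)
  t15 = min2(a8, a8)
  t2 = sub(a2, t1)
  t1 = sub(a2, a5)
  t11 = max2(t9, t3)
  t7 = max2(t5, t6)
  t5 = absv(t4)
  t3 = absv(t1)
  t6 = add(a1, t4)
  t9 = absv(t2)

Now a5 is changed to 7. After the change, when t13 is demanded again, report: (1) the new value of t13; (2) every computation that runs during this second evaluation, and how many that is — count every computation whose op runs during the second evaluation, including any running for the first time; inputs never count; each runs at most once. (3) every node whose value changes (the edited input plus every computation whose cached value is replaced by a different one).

First demand of the output computes:
  t1 = sub(5, -9) = 14
  t2 = sub(5, 14) = -9
  t4 = absv(-9) = 9
  t5 = absv(9) = 9
  t9 = absv(-9) = 9
  t12 = max2(9, 9) = 9
  t13 = neg(9) = -9

After the edit, cleaning proceeds:
  t1: a read changed (a5 -9->7) — executes, giving -2.
  t2: a read changed (t1 14->-2) — executes, giving 7.
  t4: a read changed (t2 -9->7) — executes, giving 7.
  t5: a read changed (t4 9->7) — executes, giving 7.
  t9: a read changed (t2 -9->7) — executes, giving 7.
  t12: a read changed (t9 9->7; t5 9->7) — executes, giving 7.
  t13: a read changed (t12 9->7) — executes, giving -7.

Demanding t13 again yields -7.
7 computations run: t1, t2, t4, t5, t9, t12, t13.
The nodes whose values change: a5, t1, t2, t4, t5, t9, t12, t13.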